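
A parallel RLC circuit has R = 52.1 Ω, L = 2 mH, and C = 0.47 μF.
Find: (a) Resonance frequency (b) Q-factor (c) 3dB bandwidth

Step 1 — Resonance: ω₀ = 1/√(LC) = 1/√(0.002·4.7e-07) = 3.262e+04 rad/s.
Step 2 — f₀ = ω₀/(2π) = 5191 Hz.
Step 3 — Parallel Q: Q = R/(ω₀L) = 52.1/(3.262e+04·0.002) = 0.7987.
Step 4 — Bandwidth: Δω = ω₀/Q = 4.084e+04 rad/s; BW = Δω/(2π) = 6500 Hz.

(a) f₀ = 5191 Hz  (b) Q = 0.7987  (c) BW = 6500 Hz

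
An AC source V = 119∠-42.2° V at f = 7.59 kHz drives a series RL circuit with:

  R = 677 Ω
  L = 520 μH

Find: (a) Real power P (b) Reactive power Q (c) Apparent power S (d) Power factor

Step 1 — Angular frequency: ω = 2π·f = 2π·7590 = 4.769e+04 rad/s.
Step 2 — Component impedances:
  R: Z = R = 677 Ω
  L: Z = jωL = j·4.769e+04·0.00052 = 0 + j24.8 Ω
Step 3 — Series combination: Z_total = R + L = 677 + j24.8 Ω = 677.5∠2.1° Ω.
Step 4 — Source phasor: V = 119∠-42.2° V = 88.16 - j79.93 V.
Step 5 — Current: I = V / Z = 0.1257 - j0.1227 A = 0.1757∠-44.3° A.
Step 6 — Complex power: S = V·I* = 20.89 + j0.7652 VA.
Step 7 — Real power: P = Re(S) = 20.89 W.
Step 8 — Reactive power: Q = Im(S) = 0.7652 VAR.
Step 9 — Apparent power: |S| = 20.9 VA.
Step 10 — Power factor: PF = P/|S| = 0.9993 (lagging).

(a) P = 20.89 W  (b) Q = 0.7652 VAR  (c) S = 20.9 VA  (d) PF = 0.9993 (lagging)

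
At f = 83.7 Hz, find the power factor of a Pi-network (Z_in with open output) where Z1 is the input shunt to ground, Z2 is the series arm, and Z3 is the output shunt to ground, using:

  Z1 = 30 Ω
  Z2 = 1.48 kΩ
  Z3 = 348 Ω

Step 1 — Angular frequency: ω = 2π·f = 2π·83.7 = 525.9 rad/s.
Step 2 — Component impedances:
  Z1: Z = R = 30 Ω
  Z2: Z = R = 1480 Ω
  Z3: Z = R = 348 Ω
Step 3 — With open output, the series arm Z2 and the output shunt Z3 appear in series to ground: Z2 + Z3 = 1828 Ω.
Step 4 — Parallel with input shunt Z1: Z_in = Z1 || (Z2 + Z3) = 29.52 Ω = 29.52∠0.0° Ω.
Step 5 — Power factor: PF = cos(φ) = Re(Z)/|Z| = 29.52/29.52 = 1.
Step 6 — Type: Im(Z) = 0 ⇒ unity (phase φ = 0.0°).

PF = 1 (unity, φ = 0.0°)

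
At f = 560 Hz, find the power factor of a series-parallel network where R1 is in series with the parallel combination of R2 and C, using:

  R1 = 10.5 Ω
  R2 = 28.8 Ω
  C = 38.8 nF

Step 1 — Angular frequency: ω = 2π·f = 2π·560 = 3519 rad/s.
Step 2 — Component impedances:
  R1: Z = R = 10.5 Ω
  R2: Z = R = 28.8 Ω
  C: Z = 1/(jωC) = -j/(ω·C) = 0 - j7325 Ω
Step 3 — Parallel branch: R2 || C = 1/(1/R2 + 1/C) = 28.8 - j0.1132 Ω.
Step 4 — Series with R1: Z_total = R1 + (R2 || C) = 39.3 - j0.1132 Ω = 39.3∠-0.2° Ω.
Step 5 — Power factor: PF = cos(φ) = Re(Z)/|Z| = 39.3/39.3 = 1.
Step 6 — Type: Im(Z) = -0.1132 ⇒ leading (phase φ = -0.2°).

PF = 1 (leading, φ = -0.2°)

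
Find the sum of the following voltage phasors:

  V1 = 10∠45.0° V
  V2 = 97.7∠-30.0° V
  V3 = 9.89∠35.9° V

Step 1 — Convert each phasor to rectangular form:
  V1 = 10·(cos(45.0°) + j·sin(45.0°)) = 7.071 + j7.071 V
  V2 = 97.7·(cos(-30.0°) + j·sin(-30.0°)) = 84.61 - j48.85 V
  V3 = 9.89·(cos(35.9°) + j·sin(35.9°)) = 8.011 + j5.799 V
Step 2 — Sum components: V_total = 99.69 - j35.98 V.
Step 3 — Convert to polar: |V_total| = 106 V, ∠V_total = -19.8°.

V_total = 106∠-19.8° V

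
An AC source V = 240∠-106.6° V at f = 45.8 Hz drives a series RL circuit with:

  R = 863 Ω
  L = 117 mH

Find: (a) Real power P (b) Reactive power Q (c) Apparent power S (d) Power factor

Step 1 — Angular frequency: ω = 2π·f = 2π·45.8 = 287.8 rad/s.
Step 2 — Component impedances:
  R: Z = R = 863 Ω
  L: Z = jωL = j·287.8·0.117 = 0 + j33.67 Ω
Step 3 — Series combination: Z_total = R + L = 863 + j33.67 Ω = 863.7∠2.2° Ω.
Step 4 — Source phasor: V = 240∠-106.6° V = -68.57 - j230 V.
Step 5 — Current: I = V / Z = -0.08971 - j0.263 A = 0.2779∠-108.8° A.
Step 6 — Complex power: S = V·I* = 66.64 + j2.6 VA.
Step 7 — Real power: P = Re(S) = 66.64 W.
Step 8 — Reactive power: Q = Im(S) = 2.6 VAR.
Step 9 — Apparent power: |S| = 66.69 VA.
Step 10 — Power factor: PF = P/|S| = 0.9992 (lagging).

(a) P = 66.64 W  (b) Q = 2.6 VAR  (c) S = 66.69 VA  (d) PF = 0.9992 (lagging)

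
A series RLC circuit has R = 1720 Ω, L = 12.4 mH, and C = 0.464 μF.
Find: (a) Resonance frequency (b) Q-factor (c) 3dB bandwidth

Step 1 — Resonance condition Im(Z)=0 gives ω₀ = 1/√(LC).
Step 2 — ω₀ = 1/√(0.0124·4.64e-07) = 1.318e+04 rad/s.
Step 3 — f₀ = ω₀/(2π) = 2098 Hz.
Step 4 — Series Q: Q = ω₀L/R = 1.318e+04·0.0124/1720 = 0.09504.
Step 5 — 3dB bandwidth: Δω = ω₀/Q = 1.387e+05 rad/s; BW = Δω/(2π) = 2.208e+04 Hz.

(a) f₀ = 2098 Hz  (b) Q = 0.09504  (c) BW = 2.208e+04 Hz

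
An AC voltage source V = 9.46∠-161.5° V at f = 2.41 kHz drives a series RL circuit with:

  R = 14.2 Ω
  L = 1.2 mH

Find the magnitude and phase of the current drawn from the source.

Step 1 — Angular frequency: ω = 2π·f = 2π·2410 = 1.514e+04 rad/s.
Step 2 — Component impedances:
  R: Z = R = 14.2 Ω
  L: Z = jωL = j·1.514e+04·0.0012 = 0 + j18.17 Ω
Step 3 — Series combination: Z_total = R + L = 14.2 + j18.17 Ω = 23.06∠52.0° Ω.
Step 4 — Source phasor: V = 9.46∠-161.5° V = -8.971 - j3.002 V.
Step 5 — Ohm's law: I = V / Z_total = (-8.971 - j3.002) / (14.2 + j18.17) = -0.3421 + j0.2264 A.
Step 6 — Convert to polar: |I| = 0.4102 A, ∠I = 146.5°.

I = 0.4102∠146.5° A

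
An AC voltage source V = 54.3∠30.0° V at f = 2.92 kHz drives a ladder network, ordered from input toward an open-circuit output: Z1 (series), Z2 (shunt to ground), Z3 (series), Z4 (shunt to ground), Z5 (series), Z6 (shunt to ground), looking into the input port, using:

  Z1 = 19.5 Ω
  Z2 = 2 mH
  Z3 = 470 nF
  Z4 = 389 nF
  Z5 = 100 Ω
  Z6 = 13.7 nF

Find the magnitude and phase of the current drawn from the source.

Step 1 — Angular frequency: ω = 2π·f = 2π·2920 = 1.835e+04 rad/s.
Step 2 — Component impedances:
  Z1: Z = R = 19.5 Ω
  Z2: Z = jωL = j·1.835e+04·0.002 = 0 + j36.69 Ω
  Z3: Z = 1/(jωC) = -j/(ω·C) = 0 - j116 Ω
  Z4: Z = 1/(jωC) = -j/(ω·C) = 0 - j140.1 Ω
  Z5: Z = R = 100 Ω
  Z6: Z = 1/(jωC) = -j/(ω·C) = 0 - j3978 Ω
Step 3 — Ladder network (open output): work backward from the far end, alternating series and parallel combinations. Z_in = 19.5 + j42.97 Ω = 47.19∠65.6° Ω.
Step 4 — Source phasor: V = 54.3∠30.0° V = 47.03 + j27.15 V.
Step 5 — Ohm's law: I = V / Z_total = (47.03 + j27.15) / (19.5 + j42.97) = 0.9358 - j0.6697 A.
Step 6 — Convert to polar: |I| = 1.151 A, ∠I = -35.6°.

I = 1.151∠-35.6° A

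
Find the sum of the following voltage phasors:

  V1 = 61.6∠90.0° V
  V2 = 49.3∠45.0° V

Step 1 — Convert each phasor to rectangular form:
  V1 = 61.6·(cos(90.0°) + j·sin(90.0°)) = 0 + j61.6 V
  V2 = 49.3·(cos(45.0°) + j·sin(45.0°)) = 34.86 + j34.86 V
Step 2 — Sum components: V_total = 34.86 + j96.46 V.
Step 3 — Convert to polar: |V_total| = 102.6 V, ∠V_total = 70.1°.

V_total = 102.6∠70.1° V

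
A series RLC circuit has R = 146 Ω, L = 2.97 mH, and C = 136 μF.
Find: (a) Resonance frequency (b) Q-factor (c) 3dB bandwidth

Step 1 — Resonance: ω₀ = 1/√(LC) = 1/√(0.00297·0.000136) = 1573 rad/s.
Step 2 — f₀ = ω₀/(2π) = 250.4 Hz.
Step 3 — Series Q: Q = ω₀L/R = 1573·0.00297/146 = 0.03201.
Step 4 — Bandwidth: Δω = ω₀/Q = 4.916e+04 rad/s; BW = Δω/(2π) = 7824 Hz.

(a) f₀ = 250.4 Hz  (b) Q = 0.03201  (c) BW = 7824 Hz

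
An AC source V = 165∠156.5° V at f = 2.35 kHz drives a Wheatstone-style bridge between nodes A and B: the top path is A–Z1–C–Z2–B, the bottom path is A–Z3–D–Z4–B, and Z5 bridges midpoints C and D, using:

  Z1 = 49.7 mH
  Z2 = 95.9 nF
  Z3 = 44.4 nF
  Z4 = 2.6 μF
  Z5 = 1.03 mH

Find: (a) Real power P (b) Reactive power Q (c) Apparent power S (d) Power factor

Step 1 — Angular frequency: ω = 2π·f = 2π·2350 = 1.477e+04 rad/s.
Step 2 — Component impedances:
  Z1: Z = jωL = j·1.477e+04·0.0497 = 0 + j733.8 Ω
  Z2: Z = 1/(jωC) = -j/(ω·C) = 0 - j706.2 Ω
  Z3: Z = 1/(jωC) = -j/(ω·C) = 0 - j1525 Ω
  Z4: Z = 1/(jωC) = -j/(ω·C) = 0 - j26.05 Ω
  Z5: Z = jωL = j·1.477e+04·0.00103 = 0 + j15.21 Ω
Step 3 — Bridge requires nodal analysis (the Z5 bridge couples midpoints C and D, so the two paths cannot be reduced to a simple series/parallel combination). Setting node B to ground and injecting 1 A at node A, the 3-node admittance system at A, C, D solves to V_A = Z_AB = 0 + j1446 Ω = 1446∠90.0° Ω.
Step 4 — Source phasor: V = 165∠156.5° V = -151.3 + j65.79 V.
Step 5 — Current: I = V / Z = 0.04551 + j0.1047 A = 0.1141∠66.5° A.
Step 6 — Complex power: S = V·I* = 0 + j18.83 VA.
Step 7 — Real power: P = Re(S) = 0 W.
Step 8 — Reactive power: Q = Im(S) = 18.83 VAR.
Step 9 — Apparent power: |S| = 18.83 VA.
Step 10 — Power factor: PF = P/|S| = 0 (lagging).

(a) P = 0 W  (b) Q = 18.83 VAR  (c) S = 18.83 VA  (d) PF = 0 (lagging)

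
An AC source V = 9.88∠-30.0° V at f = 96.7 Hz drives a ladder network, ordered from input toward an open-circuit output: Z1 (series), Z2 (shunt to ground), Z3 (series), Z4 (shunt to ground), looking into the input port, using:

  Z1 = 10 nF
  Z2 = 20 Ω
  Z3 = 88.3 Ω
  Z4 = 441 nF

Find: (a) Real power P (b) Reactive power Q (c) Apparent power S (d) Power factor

Step 1 — Angular frequency: ω = 2π·f = 2π·96.7 = 607.6 rad/s.
Step 2 — Component impedances:
  Z1: Z = 1/(jωC) = -j/(ω·C) = 0 - j1.646e+05 Ω
  Z2: Z = R = 20 Ω
  Z3: Z = R = 88.3 Ω
  Z4: Z = 1/(jωC) = -j/(ω·C) = 0 - j3732 Ω
Step 3 — Ladder network (open output): work backward from the far end, alternating series and parallel combinations. Z_in = 20 - j1.646e+05 Ω = 1.646e+05∠-90.0° Ω.
Step 4 — Source phasor: V = 9.88∠-30.0° V = 8.556 - j4.94 V.
Step 5 — Current: I = V / Z = 3.002e-05 + j5.198e-05 A = 6.003e-05∠60.0° A.
Step 6 — Complex power: S = V·I* = 7.206e-08 - j0.0005931 VA.
Step 7 — Real power: P = Re(S) = 7.206e-08 W.
Step 8 — Reactive power: Q = Im(S) = -0.0005931 VAR.
Step 9 — Apparent power: |S| = 0.0005931 VA.
Step 10 — Power factor: PF = P/|S| = 0.0001215 (leading).

(a) P = 7.206e-08 W  (b) Q = -0.0005931 VAR  (c) S = 0.0005931 VA  (d) PF = 0.0001215 (leading)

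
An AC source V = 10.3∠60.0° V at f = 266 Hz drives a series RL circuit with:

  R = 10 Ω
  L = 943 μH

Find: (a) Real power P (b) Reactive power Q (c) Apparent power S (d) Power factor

Step 1 — Angular frequency: ω = 2π·f = 2π·266 = 1671 rad/s.
Step 2 — Component impedances:
  R: Z = R = 10 Ω
  L: Z = jωL = j·1671·0.000943 = 0 + j1.576 Ω
Step 3 — Series combination: Z_total = R + L = 10 + j1.576 Ω = 10.12∠9.0° Ω.
Step 4 — Source phasor: V = 10.3∠60.0° V = 5.15 + j8.92 V.
Step 5 — Current: I = V / Z = 0.6397 + j0.7912 A = 1.017∠51.0° A.
Step 6 — Complex power: S = V·I* = 10.35 + j1.632 VA.
Step 7 — Real power: P = Re(S) = 10.35 W.
Step 8 — Reactive power: Q = Im(S) = 1.632 VAR.
Step 9 — Apparent power: |S| = 10.48 VA.
Step 10 — Power factor: PF = P/|S| = 0.9878 (lagging).

(a) P = 10.35 W  (b) Q = 1.632 VAR  (c) S = 10.48 VA  (d) PF = 0.9878 (lagging)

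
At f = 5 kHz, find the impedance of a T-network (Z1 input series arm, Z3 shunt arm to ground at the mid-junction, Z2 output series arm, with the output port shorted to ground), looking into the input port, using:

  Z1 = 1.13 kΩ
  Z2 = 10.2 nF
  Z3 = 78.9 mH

Step 1 — Angular frequency: ω = 2π·f = 2π·5000 = 3.142e+04 rad/s.
Step 2 — Component impedances:
  Z1: Z = R = 1130 Ω
  Z2: Z = 1/(jωC) = -j/(ω·C) = 0 - j3121 Ω
  Z3: Z = jωL = j·3.142e+04·0.0789 = 0 + j2479 Ω
Step 3 — With the output port shorted to ground, the output series arm Z2 runs from the junction to ground; the shunt arm Z3 also runs from the junction to ground. They appear in parallel: Z3 || Z2 = 0 + j1.205e+04 Ω.
Step 4 — Series with input arm Z1: Z_in = Z1 + (Z3 || Z2) = 1130 + j1.205e+04 Ω = 1.21e+04∠84.6° Ω.

Z = 1130 + j1.205e+04 Ω = 1.21e+04∠84.6° Ω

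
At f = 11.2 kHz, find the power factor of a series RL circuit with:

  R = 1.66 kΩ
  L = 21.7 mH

Step 1 — Angular frequency: ω = 2π·f = 2π·1.12e+04 = 7.037e+04 rad/s.
Step 2 — Component impedances:
  R: Z = R = 1660 Ω
  L: Z = jωL = j·7.037e+04·0.0217 = 0 + j1527 Ω
Step 3 — Series combination: Z_total = R + L = 1660 + j1527 Ω = 2256∠42.6° Ω.
Step 4 — Power factor: PF = cos(φ) = Re(Z)/|Z| = 1660/2255.56 = 0.736.
Step 5 — Type: Im(Z) = 1527 ⇒ lagging (phase φ = 42.6°).

PF = 0.736 (lagging, φ = 42.6°)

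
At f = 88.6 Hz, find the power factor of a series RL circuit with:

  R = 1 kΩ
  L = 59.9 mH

Step 1 — Angular frequency: ω = 2π·f = 2π·88.6 = 556.7 rad/s.
Step 2 — Component impedances:
  R: Z = R = 1000 Ω
  L: Z = jωL = j·556.7·0.0599 = 0 + j33.35 Ω
Step 3 — Series combination: Z_total = R + L = 1000 + j33.35 Ω = 1001∠1.9° Ω.
Step 4 — Power factor: PF = cos(φ) = Re(Z)/|Z| = 1000/1000.6 = 0.9994.
Step 5 — Type: Im(Z) = 33.35 ⇒ lagging (phase φ = 1.9°).

PF = 0.9994 (lagging, φ = 1.9°)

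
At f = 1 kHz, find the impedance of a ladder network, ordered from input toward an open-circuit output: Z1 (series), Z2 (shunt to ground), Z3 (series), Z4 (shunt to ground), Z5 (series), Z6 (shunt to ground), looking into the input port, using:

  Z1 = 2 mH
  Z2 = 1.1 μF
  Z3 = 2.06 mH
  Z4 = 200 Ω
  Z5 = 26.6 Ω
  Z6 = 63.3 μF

Step 1 — Angular frequency: ω = 2π·f = 2π·1000 = 6283 rad/s.
Step 2 — Component impedances:
  Z1: Z = jωL = j·6283·0.002 = 0 + j12.57 Ω
  Z2: Z = 1/(jωC) = -j/(ω·C) = 0 - j144.7 Ω
  Z3: Z = jωL = j·6283·0.00206 = 0 + j12.94 Ω
  Z4: Z = R = 200 Ω
  Z5: Z = R = 26.6 Ω
  Z6: Z = 1/(jωC) = -j/(ω·C) = 0 - j2.514 Ω
Step 3 — Ladder network (open output): work backward from the far end, alternating series and parallel combinations. Z_in = 26.69 + j19.76 Ω = 33.21∠36.5° Ω.

Z = 26.69 + j19.76 Ω = 33.21∠36.5° Ω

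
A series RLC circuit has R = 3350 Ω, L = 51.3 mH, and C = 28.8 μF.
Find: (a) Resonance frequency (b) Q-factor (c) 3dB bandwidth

Step 1 — Resonance: ω₀ = 1/√(LC) = 1/√(0.0513·2.88e-05) = 822.7 rad/s.
Step 2 — f₀ = ω₀/(2π) = 130.9 Hz.
Step 3 — Series Q: Q = ω₀L/R = 822.7·0.0513/3350 = 0.0126.
Step 4 — Bandwidth: Δω = ω₀/Q = 6.53e+04 rad/s; BW = Δω/(2π) = 1.039e+04 Hz.

(a) f₀ = 130.9 Hz  (b) Q = 0.0126  (c) BW = 1.039e+04 Hz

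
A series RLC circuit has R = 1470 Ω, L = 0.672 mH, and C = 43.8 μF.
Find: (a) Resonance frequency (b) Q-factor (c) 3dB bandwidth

Step 1 — Resonance condition Im(Z)=0 gives ω₀ = 1/√(LC).
Step 2 — ω₀ = 1/√(0.000672·4.38e-05) = 5829 rad/s.
Step 3 — f₀ = ω₀/(2π) = 927.7 Hz.
Step 4 — Series Q: Q = ω₀L/R = 5829·0.000672/1470 = 0.002665.
Step 5 — 3dB bandwidth: Δω = ω₀/Q = 2.188e+06 rad/s; BW = Δω/(2π) = 3.482e+05 Hz.

(a) f₀ = 927.7 Hz  (b) Q = 0.002665  (c) BW = 3.482e+05 Hz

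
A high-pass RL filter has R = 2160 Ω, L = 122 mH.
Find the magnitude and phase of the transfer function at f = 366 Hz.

Step 1 — Angular frequency: ω = 2π·366 = 2300 rad/s.
Step 2 — Transfer function: H(jω) = jωL/(R + jωL).
Step 3 — Numerator jωL = j·280.6; denominator R + jωL = 2160 + j280.6.
Step 4 — H = 0.01659 + j0.1277.
Step 5 — Magnitude: |H| = 0.1288 (-17.8 dB); phase: φ = 82.6°.

|H| = 0.1288 (-17.8 dB), φ = 82.6°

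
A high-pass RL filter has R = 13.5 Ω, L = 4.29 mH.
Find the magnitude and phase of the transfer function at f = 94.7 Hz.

Step 1 — Angular frequency: ω = 2π·94.7 = 595 rad/s.
Step 2 — Transfer function: H(jω) = jωL/(R + jωL).
Step 3 — Numerator jωL = j·2.553; denominator R + jωL = 13.5 + j2.553.
Step 4 — H = 0.03452 + j0.1826.
Step 5 — Magnitude: |H| = 0.1858 (-14.6 dB); phase: φ = 79.3°.

|H| = 0.1858 (-14.6 dB), φ = 79.3°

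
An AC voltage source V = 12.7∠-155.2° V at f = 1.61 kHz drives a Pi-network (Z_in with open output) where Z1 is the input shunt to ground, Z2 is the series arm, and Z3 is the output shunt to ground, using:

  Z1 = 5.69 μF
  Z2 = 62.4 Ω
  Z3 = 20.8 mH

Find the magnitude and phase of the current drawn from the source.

Step 1 — Angular frequency: ω = 2π·f = 2π·1610 = 1.012e+04 rad/s.
Step 2 — Component impedances:
  Z1: Z = 1/(jωC) = -j/(ω·C) = 0 - j17.37 Ω
  Z2: Z = R = 62.4 Ω
  Z3: Z = jωL = j·1.012e+04·0.0208 = 0 + j210.4 Ω
Step 3 — With open output, the series arm Z2 and the output shunt Z3 appear in series to ground: Z2 + Z3 = 62.4 + j210.4 Ω.
Step 4 — Parallel with input shunt Z1: Z_in = Z1 || (Z2 + Z3) = 0.4576 - j18.79 Ω = 18.79∠-88.6° Ω.
Step 5 — Source phasor: V = 12.7∠-155.2° V = -11.53 - j5.327 V.
Step 6 — Ohm's law: I = V / Z_total = (-11.53 - j5.327) / (0.4576 - j18.79) = 0.2684 - j0.6201 A.
Step 7 — Convert to polar: |I| = 0.6757 A, ∠I = -66.6°.

I = 0.6757∠-66.6° A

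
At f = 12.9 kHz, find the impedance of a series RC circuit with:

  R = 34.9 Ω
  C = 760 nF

Step 1 — Angular frequency: ω = 2π·f = 2π·1.29e+04 = 8.105e+04 rad/s.
Step 2 — Component impedances:
  R: Z = R = 34.9 Ω
  C: Z = 1/(jωC) = -j/(ω·C) = 0 - j16.23 Ω
Step 3 — Series combination: Z_total = R + C = 34.9 - j16.23 Ω = 38.49∠-24.9° Ω.

Z = 34.9 - j16.23 Ω = 38.49∠-24.9° Ω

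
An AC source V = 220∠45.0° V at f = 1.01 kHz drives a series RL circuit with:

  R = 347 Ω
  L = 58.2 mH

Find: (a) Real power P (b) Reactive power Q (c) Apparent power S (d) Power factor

Step 1 — Angular frequency: ω = 2π·f = 2π·1010 = 6346 rad/s.
Step 2 — Component impedances:
  R: Z = R = 347 Ω
  L: Z = jωL = j·6346·0.0582 = 0 + j369.3 Ω
Step 3 — Series combination: Z_total = R + L = 347 + j369.3 Ω = 506.8∠46.8° Ω.
Step 4 — Source phasor: V = 220∠45.0° V = 155.6 + j155.6 V.
Step 5 — Current: I = V / Z = 0.4339 - j0.01353 A = 0.4341∠-1.8° A.
Step 6 — Complex power: S = V·I* = 65.4 + j69.61 VA.
Step 7 — Real power: P = Re(S) = 65.4 W.
Step 8 — Reactive power: Q = Im(S) = 69.61 VAR.
Step 9 — Apparent power: |S| = 95.51 VA.
Step 10 — Power factor: PF = P/|S| = 0.6847 (lagging).

(a) P = 65.4 W  (b) Q = 69.61 VAR  (c) S = 95.51 VA  (d) PF = 0.6847 (lagging)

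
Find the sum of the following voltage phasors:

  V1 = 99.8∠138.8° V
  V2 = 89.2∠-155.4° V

Step 1 — Convert each phasor to rectangular form:
  V1 = 99.8·(cos(138.8°) + j·sin(138.8°)) = -75.09 + j65.74 V
  V2 = 89.2·(cos(-155.4°) + j·sin(-155.4°)) = -81.1 - j37.13 V
Step 2 — Sum components: V_total = -156.2 + j28.6 V.
Step 3 — Convert to polar: |V_total| = 158.8 V, ∠V_total = 169.6°.

V_total = 158.8∠169.6° V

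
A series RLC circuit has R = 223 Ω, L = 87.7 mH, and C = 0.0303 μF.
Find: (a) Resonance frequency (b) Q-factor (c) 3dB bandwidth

Step 1 — Resonance: ω₀ = 1/√(LC) = 1/√(0.0877·3.03e-08) = 1.94e+04 rad/s.
Step 2 — f₀ = ω₀/(2π) = 3087 Hz.
Step 3 — Series Q: Q = ω₀L/R = 1.94e+04·0.0877/223 = 7.629.
Step 4 — Bandwidth: Δω = ω₀/Q = 2543 rad/s; BW = Δω/(2π) = 404.7 Hz.

(a) f₀ = 3087 Hz  (b) Q = 7.629  (c) BW = 404.7 Hz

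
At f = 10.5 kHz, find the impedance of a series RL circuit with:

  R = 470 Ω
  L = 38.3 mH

Step 1 — Angular frequency: ω = 2π·f = 2π·1.05e+04 = 6.597e+04 rad/s.
Step 2 — Component impedances:
  R: Z = R = 470 Ω
  L: Z = jωL = j·6.597e+04·0.0383 = 0 + j2527 Ω
Step 3 — Series combination: Z_total = R + L = 470 + j2527 Ω = 2570∠79.5° Ω.

Z = 470 + j2527 Ω = 2570∠79.5° Ω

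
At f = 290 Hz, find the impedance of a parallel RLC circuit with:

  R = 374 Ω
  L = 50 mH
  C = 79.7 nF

Step 1 — Angular frequency: ω = 2π·f = 2π·290 = 1822 rad/s.
Step 2 — Component impedances:
  R: Z = R = 374 Ω
  L: Z = jωL = j·1822·0.05 = 0 + j91.11 Ω
  C: Z = 1/(jωC) = -j/(ω·C) = 0 - j6886 Ω
Step 3 — Parallel combination: 1/Z_total = 1/R + 1/L + 1/C; Z_total = 21.48 + j87.02 Ω = 89.64∠76.1° Ω.

Z = 21.48 + j87.02 Ω = 89.64∠76.1° Ω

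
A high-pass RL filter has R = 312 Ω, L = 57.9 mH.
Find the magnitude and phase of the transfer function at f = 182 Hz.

Step 1 — Angular frequency: ω = 2π·182 = 1144 rad/s.
Step 2 — Transfer function: H(jω) = jωL/(R + jωL).
Step 3 — Numerator jωL = j·66.21; denominator R + jωL = 312 + j66.21.
Step 4 — H = 0.04309 + j0.2031.
Step 5 — Magnitude: |H| = 0.2076 (-13.7 dB); phase: φ = 78.0°.

|H| = 0.2076 (-13.7 dB), φ = 78.0°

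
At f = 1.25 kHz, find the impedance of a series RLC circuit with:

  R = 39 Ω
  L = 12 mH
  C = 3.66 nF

Step 1 — Angular frequency: ω = 2π·f = 2π·1250 = 7854 rad/s.
Step 2 — Component impedances:
  R: Z = R = 39 Ω
  L: Z = jωL = j·7854·0.012 = 0 + j94.25 Ω
  C: Z = 1/(jωC) = -j/(ω·C) = 0 - j3.479e+04 Ω
Step 3 — Series combination: Z_total = R + L + C = 39 - j3.469e+04 Ω = 3.469e+04∠-89.9° Ω.

Z = 39 - j3.469e+04 Ω = 3.469e+04∠-89.9° Ω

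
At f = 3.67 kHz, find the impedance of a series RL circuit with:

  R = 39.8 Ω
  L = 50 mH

Step 1 — Angular frequency: ω = 2π·f = 2π·3670 = 2.306e+04 rad/s.
Step 2 — Component impedances:
  R: Z = R = 39.8 Ω
  L: Z = jωL = j·2.306e+04·0.05 = 0 + j1153 Ω
Step 3 — Series combination: Z_total = R + L = 39.8 + j1153 Ω = 1154∠88.0° Ω.

Z = 39.8 + j1153 Ω = 1154∠88.0° Ω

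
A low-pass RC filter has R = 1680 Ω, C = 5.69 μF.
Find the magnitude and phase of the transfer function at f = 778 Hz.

Step 1 — Angular frequency: ω = 2π·778 = 4888 rad/s.
Step 2 — Transfer function: H(jω) = 1/(1 + jωRC).
Step 3 — Denominator: 1 + jωRC = 1 + j·4888·1680·5.69e-06 = 1 + j46.73.
Step 4 — H = 0.0004578 - j0.02139.
Step 5 — Magnitude: |H| = 0.0214 (-33.4 dB); phase: φ = -88.8°.

|H| = 0.0214 (-33.4 dB), φ = -88.8°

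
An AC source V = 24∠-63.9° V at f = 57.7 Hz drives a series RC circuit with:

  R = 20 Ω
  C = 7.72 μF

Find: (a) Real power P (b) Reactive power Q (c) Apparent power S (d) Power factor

Step 1 — Angular frequency: ω = 2π·f = 2π·57.7 = 362.5 rad/s.
Step 2 — Component impedances:
  R: Z = R = 20 Ω
  C: Z = 1/(jωC) = -j/(ω·C) = 0 - j357.3 Ω
Step 3 — Series combination: Z_total = R + C = 20 - j357.3 Ω = 357.9∠-86.8° Ω.
Step 4 — Source phasor: V = 24∠-63.9° V = 10.56 - j21.55 V.
Step 5 — Current: I = V / Z = 0.06178 + j0.02609 A = 0.06707∠22.9° A.
Step 6 — Complex power: S = V·I* = 0.08996 - j1.607 VA.
Step 7 — Real power: P = Re(S) = 0.08996 W.
Step 8 — Reactive power: Q = Im(S) = -1.607 VAR.
Step 9 — Apparent power: |S| = 1.61 VA.
Step 10 — Power factor: PF = P/|S| = 0.05589 (leading).

(a) P = 0.08996 W  (b) Q = -1.607 VAR  (c) S = 1.61 VA  (d) PF = 0.05589 (leading)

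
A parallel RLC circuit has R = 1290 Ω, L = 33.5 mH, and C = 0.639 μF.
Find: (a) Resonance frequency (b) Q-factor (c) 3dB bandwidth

Step 1 — Resonance: ω₀ = 1/√(LC) = 1/√(0.0335·6.39e-07) = 6835 rad/s.
Step 2 — f₀ = ω₀/(2π) = 1088 Hz.
Step 3 — Parallel Q: Q = R/(ω₀L) = 1290/(6835·0.0335) = 5.634.
Step 4 — Bandwidth: Δω = ω₀/Q = 1213 rad/s; BW = Δω/(2π) = 193.1 Hz.

(a) f₀ = 1088 Hz  (b) Q = 5.634  (c) BW = 193.1 Hz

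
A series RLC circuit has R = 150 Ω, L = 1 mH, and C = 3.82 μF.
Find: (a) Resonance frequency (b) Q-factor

Step 1 — Resonance condition Im(Z)=0 gives ω₀ = 1/√(LC).
Step 2 — ω₀ = 1/√(0.001·3.82e-06) = 1.618e+04 rad/s.
Step 3 — f₀ = ω₀/(2π) = 2575 Hz.
Step 4 — Series Q: Q = ω₀L/R = 1.618e+04·0.001/150 = 0.1079.

(a) f₀ = 2575 Hz  (b) Q = 0.1079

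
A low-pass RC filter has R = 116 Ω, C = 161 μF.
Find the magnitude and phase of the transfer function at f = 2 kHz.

Step 1 — Angular frequency: ω = 2π·2000 = 1.257e+04 rad/s.
Step 2 — Transfer function: H(jω) = 1/(1 + jωRC).
Step 3 — Denominator: 1 + jωRC = 1 + j·1.257e+04·116·0.000161 = 1 + j234.7.
Step 4 — H = 1.816e-05 - j0.004261.
Step 5 — Magnitude: |H| = 0.004261 (-47.4 dB); phase: φ = -89.8°.

|H| = 0.004261 (-47.4 dB), φ = -89.8°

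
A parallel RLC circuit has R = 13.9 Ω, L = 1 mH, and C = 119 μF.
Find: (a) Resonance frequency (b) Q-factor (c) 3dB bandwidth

Step 1 — Resonance: ω₀ = 1/√(LC) = 1/√(0.001·0.000119) = 2899 rad/s.
Step 2 — f₀ = ω₀/(2π) = 461.4 Hz.
Step 3 — Parallel Q: Q = R/(ω₀L) = 13.9/(2899·0.001) = 4.795.
Step 4 — Bandwidth: Δω = ω₀/Q = 604.6 rad/s; BW = Δω/(2π) = 96.22 Hz.

(a) f₀ = 461.4 Hz  (b) Q = 4.795  (c) BW = 96.22 Hz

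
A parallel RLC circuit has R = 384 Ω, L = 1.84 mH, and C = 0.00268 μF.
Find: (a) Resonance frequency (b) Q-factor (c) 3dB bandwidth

Step 1 — Resonance: ω₀ = 1/√(LC) = 1/√(0.00184·2.68e-09) = 4.503e+05 rad/s.
Step 2 — f₀ = ω₀/(2π) = 7.167e+04 Hz.
Step 3 — Parallel Q: Q = R/(ω₀L) = 384/(4.503e+05·0.00184) = 0.4634.
Step 4 — Bandwidth: Δω = ω₀/Q = 9.717e+05 rad/s; BW = Δω/(2π) = 1.547e+05 Hz.

(a) f₀ = 7.167e+04 Hz  (b) Q = 0.4634  (c) BW = 1.547e+05 Hz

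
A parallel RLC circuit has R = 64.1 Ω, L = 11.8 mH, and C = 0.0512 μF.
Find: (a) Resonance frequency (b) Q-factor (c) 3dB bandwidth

Step 1 — Resonance: ω₀ = 1/√(LC) = 1/√(0.0118·5.12e-08) = 4.068e+04 rad/s.
Step 2 — f₀ = ω₀/(2π) = 6475 Hz.
Step 3 — Parallel Q: Q = R/(ω₀L) = 64.1/(4.068e+04·0.0118) = 0.1335.
Step 4 — Bandwidth: Δω = ω₀/Q = 3.047e+05 rad/s; BW = Δω/(2π) = 4.849e+04 Hz.

(a) f₀ = 6475 Hz  (b) Q = 0.1335  (c) BW = 4.849e+04 Hz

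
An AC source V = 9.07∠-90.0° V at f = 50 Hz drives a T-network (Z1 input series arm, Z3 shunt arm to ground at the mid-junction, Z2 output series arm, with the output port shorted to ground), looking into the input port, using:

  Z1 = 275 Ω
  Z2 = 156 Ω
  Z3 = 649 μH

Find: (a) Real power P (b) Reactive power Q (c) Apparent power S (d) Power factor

Step 1 — Angular frequency: ω = 2π·f = 2π·50 = 314.2 rad/s.
Step 2 — Component impedances:
  Z1: Z = R = 275 Ω
  Z2: Z = R = 156 Ω
  Z3: Z = jωL = j·314.2·0.000649 = 0 + j0.2039 Ω
Step 3 — With the output port shorted to ground, the output series arm Z2 runs from the junction to ground; the shunt arm Z3 also runs from the junction to ground. They appear in parallel: Z3 || Z2 = 0.0002665 + j0.2039 Ω.
Step 4 — Series with input arm Z1: Z_in = Z1 + (Z3 || Z2) = 275 + j0.2039 Ω = 275∠0.0° Ω.
Step 5 — Source phasor: V = 9.07∠-90.0° V = 0 - j9.07 V.
Step 6 — Current: I = V / Z = -2.445e-05 - j0.03298 A = 0.03298∠-90.0° A.
Step 7 — Complex power: S = V·I* = 0.2991 + j0.0002218 VA.
Step 8 — Real power: P = Re(S) = 0.2991 W.
Step 9 — Reactive power: Q = Im(S) = 0.0002218 VAR.
Step 10 — Apparent power: |S| = 0.2991 VA.
Step 11 — Power factor: PF = P/|S| = 1 (lagging).

(a) P = 0.2991 W  (b) Q = 0.0002218 VAR  (c) S = 0.2991 VA  (d) PF = 1 (lagging)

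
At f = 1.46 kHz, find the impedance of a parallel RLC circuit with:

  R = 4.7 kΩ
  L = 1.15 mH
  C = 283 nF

Step 1 — Angular frequency: ω = 2π·f = 2π·1460 = 9173 rad/s.
Step 2 — Component impedances:
  R: Z = R = 4700 Ω
  L: Z = jωL = j·9173·0.00115 = 0 + j10.55 Ω
  C: Z = 1/(jωC) = -j/(ω·C) = 0 - j385.2 Ω
Step 3 — Parallel combination: 1/Z_total = 1/R + 1/L + 1/C; Z_total = 0.02503 + j10.85 Ω = 10.85∠89.9° Ω.

Z = 0.02503 + j10.85 Ω = 10.85∠89.9° Ω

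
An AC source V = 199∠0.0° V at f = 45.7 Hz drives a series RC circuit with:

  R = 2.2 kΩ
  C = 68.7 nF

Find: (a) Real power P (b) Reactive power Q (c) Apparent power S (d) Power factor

Step 1 — Angular frequency: ω = 2π·f = 2π·45.7 = 287.1 rad/s.
Step 2 — Component impedances:
  R: Z = R = 2200 Ω
  C: Z = 1/(jωC) = -j/(ω·C) = 0 - j5.069e+04 Ω
Step 3 — Series combination: Z_total = R + C = 2200 - j5.069e+04 Ω = 5.074e+04∠-87.5° Ω.
Step 4 — Source phasor: V = 199∠0.0° V = 199 V.
Step 5 — Current: I = V / Z = 0.00017 + j0.003918 A = 0.003922∠87.5° A.
Step 6 — Complex power: S = V·I* = 0.03384 - j0.7797 VA.
Step 7 — Real power: P = Re(S) = 0.03384 W.
Step 8 — Reactive power: Q = Im(S) = -0.7797 VAR.
Step 9 — Apparent power: |S| = 0.7805 VA.
Step 10 — Power factor: PF = P/|S| = 0.04336 (leading).

(a) P = 0.03384 W  (b) Q = -0.7797 VAR  (c) S = 0.7805 VA  (d) PF = 0.04336 (leading)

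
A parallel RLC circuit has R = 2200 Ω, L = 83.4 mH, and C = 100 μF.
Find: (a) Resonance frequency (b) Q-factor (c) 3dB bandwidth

Step 1 — Resonance: ω₀ = 1/√(LC) = 1/√(0.0834·0.0001) = 346.3 rad/s.
Step 2 — f₀ = ω₀/(2π) = 55.11 Hz.
Step 3 — Parallel Q: Q = R/(ω₀L) = 2200/(346.3·0.0834) = 76.18.
Step 4 — Bandwidth: Δω = ω₀/Q = 4.545 rad/s; BW = Δω/(2π) = 0.7234 Hz.

(a) f₀ = 55.11 Hz  (b) Q = 76.18  (c) BW = 0.7234 Hz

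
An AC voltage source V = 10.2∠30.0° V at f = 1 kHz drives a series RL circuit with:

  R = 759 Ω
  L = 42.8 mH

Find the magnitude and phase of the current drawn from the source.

Step 1 — Angular frequency: ω = 2π·f = 2π·1000 = 6283 rad/s.
Step 2 — Component impedances:
  R: Z = R = 759 Ω
  L: Z = jωL = j·6283·0.0428 = 0 + j268.9 Ω
Step 3 — Series combination: Z_total = R + L = 759 + j268.9 Ω = 805.2∠19.5° Ω.
Step 4 — Source phasor: V = 10.2∠30.0° V = 8.833 + j5.1 V.
Step 5 — Ohm's law: I = V / Z_total = (8.833 + j5.1) / (759 + j268.9) = 0.01246 + j0.002306 A.
Step 6 — Convert to polar: |I| = 0.01267 A, ∠I = 10.5°.

I = 0.01267∠10.5° A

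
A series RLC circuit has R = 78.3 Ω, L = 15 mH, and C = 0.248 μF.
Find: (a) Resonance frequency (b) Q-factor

Step 1 — Resonance condition Im(Z)=0 gives ω₀ = 1/√(LC).
Step 2 — ω₀ = 1/√(0.015·2.48e-07) = 1.64e+04 rad/s.
Step 3 — f₀ = ω₀/(2π) = 2609 Hz.
Step 4 — Series Q: Q = ω₀L/R = 1.64e+04·0.015/78.3 = 3.141.

(a) f₀ = 2609 Hz  (b) Q = 3.141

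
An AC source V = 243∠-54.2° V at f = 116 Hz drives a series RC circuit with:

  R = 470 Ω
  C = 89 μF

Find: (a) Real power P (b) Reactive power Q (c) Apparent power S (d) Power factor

Step 1 — Angular frequency: ω = 2π·f = 2π·116 = 728.8 rad/s.
Step 2 — Component impedances:
  R: Z = R = 470 Ω
  C: Z = 1/(jωC) = -j/(ω·C) = 0 - j15.42 Ω
Step 3 — Series combination: Z_total = R + C = 470 - j15.42 Ω = 470.3∠-1.9° Ω.
Step 4 — Source phasor: V = 243∠-54.2° V = 142.1 - j197.1 V.
Step 5 — Current: I = V / Z = 0.3159 - j0.409 A = 0.5167∠-52.3° A.
Step 6 — Complex power: S = V·I* = 125.5 - j4.116 VA.
Step 7 — Real power: P = Re(S) = 125.5 W.
Step 8 — Reactive power: Q = Im(S) = -4.116 VAR.
Step 9 — Apparent power: |S| = 125.6 VA.
Step 10 — Power factor: PF = P/|S| = 0.9995 (leading).

(a) P = 125.5 W  (b) Q = -4.116 VAR  (c) S = 125.6 VA  (d) PF = 0.9995 (leading)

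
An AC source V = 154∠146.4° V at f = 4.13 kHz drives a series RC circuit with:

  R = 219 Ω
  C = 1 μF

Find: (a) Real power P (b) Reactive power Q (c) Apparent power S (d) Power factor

Step 1 — Angular frequency: ω = 2π·f = 2π·4130 = 2.595e+04 rad/s.
Step 2 — Component impedances:
  R: Z = R = 219 Ω
  C: Z = 1/(jωC) = -j/(ω·C) = 0 - j38.54 Ω
Step 3 — Series combination: Z_total = R + C = 219 - j38.54 Ω = 222.4∠-10.0° Ω.
Step 4 — Source phasor: V = 154∠146.4° V = -128.3 + j85.22 V.
Step 5 — Current: I = V / Z = -0.6345 + j0.2775 A = 0.6926∠156.4° A.
Step 6 — Complex power: S = V·I* = 105 - j18.48 VA.
Step 7 — Real power: P = Re(S) = 105 W.
Step 8 — Reactive power: Q = Im(S) = -18.48 VAR.
Step 9 — Apparent power: |S| = 106.7 VA.
Step 10 — Power factor: PF = P/|S| = 0.9849 (leading).

(a) P = 105 W  (b) Q = -18.48 VAR  (c) S = 106.7 VA  (d) PF = 0.9849 (leading)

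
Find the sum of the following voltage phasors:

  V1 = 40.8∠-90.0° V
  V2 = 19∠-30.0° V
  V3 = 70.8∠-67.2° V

Step 1 — Convert each phasor to rectangular form:
  V1 = 40.8·(cos(-90.0°) + j·sin(-90.0°)) = 0 - j40.8 V
  V2 = 19·(cos(-30.0°) + j·sin(-30.0°)) = 16.45 - j9.5 V
  V3 = 70.8·(cos(-67.2°) + j·sin(-67.2°)) = 27.44 - j65.27 V
Step 2 — Sum components: V_total = 43.89 - j115.6 V.
Step 3 — Convert to polar: |V_total| = 123.6 V, ∠V_total = -69.2°.

V_total = 123.6∠-69.2° V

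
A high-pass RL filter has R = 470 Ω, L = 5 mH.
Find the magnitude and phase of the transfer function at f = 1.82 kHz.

Step 1 — Angular frequency: ω = 2π·1820 = 1.144e+04 rad/s.
Step 2 — Transfer function: H(jω) = jωL/(R + jωL).
Step 3 — Numerator jωL = j·57.18; denominator R + jωL = 470 + j57.18.
Step 4 — H = 0.01458 + j0.1199.
Step 5 — Magnitude: |H| = 0.1208 (-18.4 dB); phase: φ = 83.1°.

|H| = 0.1208 (-18.4 dB), φ = 83.1°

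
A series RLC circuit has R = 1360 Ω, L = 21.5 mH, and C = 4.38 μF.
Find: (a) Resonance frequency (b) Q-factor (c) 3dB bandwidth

Step 1 — Resonance condition Im(Z)=0 gives ω₀ = 1/√(LC).
Step 2 — ω₀ = 1/√(0.0215·4.38e-06) = 3259 rad/s.
Step 3 — f₀ = ω₀/(2π) = 518.6 Hz.
Step 4 — Series Q: Q = ω₀L/R = 3259·0.0215/1360 = 0.05152.
Step 5 — 3dB bandwidth: Δω = ω₀/Q = 6.326e+04 rad/s; BW = Δω/(2π) = 1.007e+04 Hz.

(a) f₀ = 518.6 Hz  (b) Q = 0.05152  (c) BW = 1.007e+04 Hz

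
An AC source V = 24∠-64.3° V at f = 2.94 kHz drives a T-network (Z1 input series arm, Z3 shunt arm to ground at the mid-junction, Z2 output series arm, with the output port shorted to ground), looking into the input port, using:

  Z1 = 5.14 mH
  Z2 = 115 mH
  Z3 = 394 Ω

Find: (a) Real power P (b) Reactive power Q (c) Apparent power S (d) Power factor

Step 1 — Angular frequency: ω = 2π·f = 2π·2940 = 1.847e+04 rad/s.
Step 2 — Component impedances:
  Z1: Z = jωL = j·1.847e+04·0.00514 = 0 + j94.95 Ω
  Z2: Z = jωL = j·1.847e+04·0.115 = 0 + j2124 Ω
  Z3: Z = R = 394 Ω
Step 3 — With the output port shorted to ground, the output series arm Z2 runs from the junction to ground; the shunt arm Z3 also runs from the junction to ground. They appear in parallel: Z3 || Z2 = 380.9 + j70.64 Ω.
Step 4 — Series with input arm Z1: Z_in = Z1 + (Z3 || Z2) = 380.9 + j165.6 Ω = 415.3∠23.5° Ω.
Step 5 — Source phasor: V = 24∠-64.3° V = 10.41 - j21.63 V.
Step 6 — Current: I = V / Z = 0.002221 - j0.05774 A = 0.05778∠-87.8° A.
Step 7 — Complex power: S = V·I* = 1.272 + j0.5529 VA.
Step 8 — Real power: P = Re(S) = 1.272 W.
Step 9 — Reactive power: Q = Im(S) = 0.5529 VAR.
Step 10 — Apparent power: |S| = 1.387 VA.
Step 11 — Power factor: PF = P/|S| = 0.9171 (lagging).

(a) P = 1.272 W  (b) Q = 0.5529 VAR  (c) S = 1.387 VA  (d) PF = 0.9171 (lagging)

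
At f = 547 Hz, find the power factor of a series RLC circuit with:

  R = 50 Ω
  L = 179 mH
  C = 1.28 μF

Step 1 — Angular frequency: ω = 2π·f = 2π·547 = 3437 rad/s.
Step 2 — Component impedances:
  R: Z = R = 50 Ω
  L: Z = jωL = j·3437·0.179 = 0 + j615.2 Ω
  C: Z = 1/(jωC) = -j/(ω·C) = 0 - j227.3 Ω
Step 3 — Series combination: Z_total = R + L + C = 50 + j387.9 Ω = 391.1∠82.7° Ω.
Step 4 — Power factor: PF = cos(φ) = Re(Z)/|Z| = 50/391.1 = 0.1278.
Step 5 — Type: Im(Z) = 387.9 ⇒ lagging (phase φ = 82.7°).

PF = 0.1278 (lagging, φ = 82.7°)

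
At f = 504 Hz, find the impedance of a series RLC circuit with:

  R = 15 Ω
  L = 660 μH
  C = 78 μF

Step 1 — Angular frequency: ω = 2π·f = 2π·504 = 3167 rad/s.
Step 2 — Component impedances:
  R: Z = R = 15 Ω
  L: Z = jωL = j·3167·0.00066 = 0 + j2.09 Ω
  C: Z = 1/(jωC) = -j/(ω·C) = 0 - j4.049 Ω
Step 3 — Series combination: Z_total = R + L + C = 15 - j1.958 Ω = 15.13∠-7.4° Ω.

Z = 15 - j1.958 Ω = 15.13∠-7.4° Ω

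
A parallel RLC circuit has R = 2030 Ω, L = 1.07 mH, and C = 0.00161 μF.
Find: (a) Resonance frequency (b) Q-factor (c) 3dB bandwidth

Step 1 — Resonance: ω₀ = 1/√(LC) = 1/√(0.00107·1.61e-09) = 7.619e+05 rad/s.
Step 2 — f₀ = ω₀/(2π) = 1.213e+05 Hz.
Step 3 — Parallel Q: Q = R/(ω₀L) = 2030/(7.619e+05·0.00107) = 2.49.
Step 4 — Bandwidth: Δω = ω₀/Q = 3.06e+05 rad/s; BW = Δω/(2π) = 4.87e+04 Hz.

(a) f₀ = 1.213e+05 Hz  (b) Q = 2.49  (c) BW = 4.87e+04 Hz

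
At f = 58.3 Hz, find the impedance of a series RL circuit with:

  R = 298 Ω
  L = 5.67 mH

Step 1 — Angular frequency: ω = 2π·f = 2π·58.3 = 366.3 rad/s.
Step 2 — Component impedances:
  R: Z = R = 298 Ω
  L: Z = jωL = j·366.3·0.00567 = 0 + j2.077 Ω
Step 3 — Series combination: Z_total = R + L = 298 + j2.077 Ω = 298∠0.4° Ω.

Z = 298 + j2.077 Ω = 298∠0.4° Ω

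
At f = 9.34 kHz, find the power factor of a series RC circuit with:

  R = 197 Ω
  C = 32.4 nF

Step 1 — Angular frequency: ω = 2π·f = 2π·9340 = 5.868e+04 rad/s.
Step 2 — Component impedances:
  R: Z = R = 197 Ω
  C: Z = 1/(jωC) = -j/(ω·C) = 0 - j525.9 Ω
Step 3 — Series combination: Z_total = R + C = 197 - j525.9 Ω = 561.6∠-69.5° Ω.
Step 4 — Power factor: PF = cos(φ) = Re(Z)/|Z| = 197/561.6 = 0.3508.
Step 5 — Type: Im(Z) = -525.9 ⇒ leading (phase φ = -69.5°).

PF = 0.3508 (leading, φ = -69.5°)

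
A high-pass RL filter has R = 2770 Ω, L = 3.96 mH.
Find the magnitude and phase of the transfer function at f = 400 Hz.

Step 1 — Angular frequency: ω = 2π·400 = 2513 rad/s.
Step 2 — Transfer function: H(jω) = jωL/(R + jωL).
Step 3 — Numerator jωL = j·9.953; denominator R + jωL = 2770 + j9.953.
Step 4 — H = 1.291e-05 + j0.003593.
Step 5 — Magnitude: |H| = 0.003593 (-48.9 dB); phase: φ = 89.8°.

|H| = 0.003593 (-48.9 dB), φ = 89.8°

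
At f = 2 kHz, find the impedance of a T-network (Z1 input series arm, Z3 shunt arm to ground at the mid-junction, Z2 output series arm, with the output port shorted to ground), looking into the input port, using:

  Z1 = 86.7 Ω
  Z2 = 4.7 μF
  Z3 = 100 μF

Step 1 — Angular frequency: ω = 2π·f = 2π·2000 = 1.257e+04 rad/s.
Step 2 — Component impedances:
  Z1: Z = R = 86.7 Ω
  Z2: Z = 1/(jωC) = -j/(ω·C) = 0 - j16.93 Ω
  Z3: Z = 1/(jωC) = -j/(ω·C) = 0 - j0.7958 Ω
Step 3 — With the output port shorted to ground, the output series arm Z2 runs from the junction to ground; the shunt arm Z3 also runs from the junction to ground. They appear in parallel: Z3 || Z2 = 0 - j0.7601 Ω.
Step 4 — Series with input arm Z1: Z_in = Z1 + (Z3 || Z2) = 86.7 - j0.7601 Ω = 86.7∠-0.5° Ω.

Z = 86.7 - j0.7601 Ω = 86.7∠-0.5° Ω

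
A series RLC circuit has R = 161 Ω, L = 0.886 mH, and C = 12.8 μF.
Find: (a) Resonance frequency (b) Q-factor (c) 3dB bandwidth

Step 1 — Resonance: ω₀ = 1/√(LC) = 1/√(0.000886·1.28e-05) = 9390 rad/s.
Step 2 — f₀ = ω₀/(2π) = 1495 Hz.
Step 3 — Series Q: Q = ω₀L/R = 9390·0.000886/161 = 0.05168.
Step 4 — Bandwidth: Δω = ω₀/Q = 1.817e+05 rad/s; BW = Δω/(2π) = 2.892e+04 Hz.

(a) f₀ = 1495 Hz  (b) Q = 0.05168  (c) BW = 2.892e+04 Hz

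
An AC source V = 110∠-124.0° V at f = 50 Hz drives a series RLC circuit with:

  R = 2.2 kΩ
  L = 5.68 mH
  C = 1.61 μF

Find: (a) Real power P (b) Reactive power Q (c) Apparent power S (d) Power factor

Step 1 — Angular frequency: ω = 2π·f = 2π·50 = 314.2 rad/s.
Step 2 — Component impedances:
  R: Z = R = 2200 Ω
  L: Z = jωL = j·314.2·0.00568 = 0 + j1.784 Ω
  C: Z = 1/(jωC) = -j/(ω·C) = 0 - j1977 Ω
Step 3 — Series combination: Z_total = R + L + C = 2200 - j1975 Ω = 2957∠-41.9° Ω.
Step 4 — Source phasor: V = 110∠-124.0° V = -61.51 - j91.19 V.
Step 5 — Current: I = V / Z = 0.005126 - j0.03685 A = 0.0372∠-82.1° A.
Step 6 — Complex power: S = V·I* = 3.045 - j2.734 VA.
Step 7 — Real power: P = Re(S) = 3.045 W.
Step 8 — Reactive power: Q = Im(S) = -2.734 VAR.
Step 9 — Apparent power: |S| = 4.092 VA.
Step 10 — Power factor: PF = P/|S| = 0.7441 (leading).

(a) P = 3.045 W  (b) Q = -2.734 VAR  (c) S = 4.092 VA  (d) PF = 0.7441 (leading)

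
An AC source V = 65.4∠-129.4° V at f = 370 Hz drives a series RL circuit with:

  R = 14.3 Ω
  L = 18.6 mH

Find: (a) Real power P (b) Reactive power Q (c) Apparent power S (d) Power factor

Step 1 — Angular frequency: ω = 2π·f = 2π·370 = 2325 rad/s.
Step 2 — Component impedances:
  R: Z = R = 14.3 Ω
  L: Z = jωL = j·2325·0.0186 = 0 + j43.24 Ω
Step 3 — Series combination: Z_total = R + L = 14.3 + j43.24 Ω = 45.54∠71.7° Ω.
Step 4 — Source phasor: V = 65.4∠-129.4° V = -41.51 - j50.54 V.
Step 5 — Current: I = V / Z = -1.34 + j0.517 A = 1.436∠158.9° A.
Step 6 — Complex power: S = V·I* = 29.49 + j89.16 VA.
Step 7 — Real power: P = Re(S) = 29.49 W.
Step 8 — Reactive power: Q = Im(S) = 89.16 VAR.
Step 9 — Apparent power: |S| = 93.91 VA.
Step 10 — Power factor: PF = P/|S| = 0.314 (lagging).

(a) P = 29.49 W  (b) Q = 89.16 VAR  (c) S = 93.91 VA  (d) PF = 0.314 (lagging)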